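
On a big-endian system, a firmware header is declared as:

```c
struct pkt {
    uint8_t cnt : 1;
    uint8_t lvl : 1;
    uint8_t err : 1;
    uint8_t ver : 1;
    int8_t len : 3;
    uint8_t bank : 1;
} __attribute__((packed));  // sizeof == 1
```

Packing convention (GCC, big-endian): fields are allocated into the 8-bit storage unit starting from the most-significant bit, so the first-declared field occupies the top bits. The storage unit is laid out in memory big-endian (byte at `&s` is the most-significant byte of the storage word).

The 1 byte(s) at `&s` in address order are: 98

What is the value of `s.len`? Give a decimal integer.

[0]=0x98 (big-endian) → word 0x98
cnt:1 @ bit 7 → (0x98>>7)&0x1 = 0x1
lvl:1 @ bit 6 → (0x98>>6)&0x1 = 0x0
err:1 @ bit 5 → (0x98>>5)&0x1 = 0x0
ver:1 @ bit 4 → (0x98>>4)&0x1 = 0x1
len:3 @ bit 1 → (0x98>>1)&0x7 = 0x4  ←
bank:1 @ bit 0 → (0x98>>0)&0x1 = 0x0
len signed 3b, MSB=1: 4 - 8 = -4

-4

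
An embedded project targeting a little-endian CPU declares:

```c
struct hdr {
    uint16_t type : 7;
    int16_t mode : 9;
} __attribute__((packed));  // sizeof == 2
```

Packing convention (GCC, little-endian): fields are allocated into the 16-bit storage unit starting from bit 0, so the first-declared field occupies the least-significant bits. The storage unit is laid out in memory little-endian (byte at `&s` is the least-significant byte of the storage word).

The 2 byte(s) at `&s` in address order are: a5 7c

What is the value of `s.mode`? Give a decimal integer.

249

[0]=0xa5 [1]=0x7c (little-endian) → word 0x7ca5
type:7 @ bit 0 → (0x7ca5>>0)&0x7f = 0x25
mode:9 @ bit 7 → (0x7ca5>>7)&0x1ff = 0xf9  ←
mode signed 9b, MSB=0: value = 249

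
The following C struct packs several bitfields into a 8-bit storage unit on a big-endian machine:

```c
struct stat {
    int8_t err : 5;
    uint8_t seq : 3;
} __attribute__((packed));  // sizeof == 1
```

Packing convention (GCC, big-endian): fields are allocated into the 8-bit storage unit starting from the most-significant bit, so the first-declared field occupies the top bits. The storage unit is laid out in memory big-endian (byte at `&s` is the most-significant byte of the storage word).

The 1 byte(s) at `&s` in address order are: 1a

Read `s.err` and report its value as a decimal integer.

3

[0]=0x1a (big-endian) → word 0x1a
err:5 @ bit 3 → (0x1a>>3)&0x1f = 0x3  ←
seq:3 @ bit 0 → (0x1a>>0)&0x7 = 0x2
err signed 5b, MSB=0: value = 3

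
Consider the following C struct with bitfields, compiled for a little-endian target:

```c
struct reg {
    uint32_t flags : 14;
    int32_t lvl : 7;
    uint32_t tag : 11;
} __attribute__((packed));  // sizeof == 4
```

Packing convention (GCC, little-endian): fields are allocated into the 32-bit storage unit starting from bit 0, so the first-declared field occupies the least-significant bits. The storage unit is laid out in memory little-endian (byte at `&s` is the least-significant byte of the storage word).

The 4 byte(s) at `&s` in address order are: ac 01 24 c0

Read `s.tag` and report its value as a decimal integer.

[0]=0xac [1]=0x01 [2]=0x24 [3]=0xc0 (little-endian) → word 0xc02401ac
flags [0+:14] = (word>>0) & 0x3fff = 428
lvl [14+:7] = (word>>14) & 0x7f = 16
tag [21+:11] = (word>>21) & 0x7ff = 1537  ←

1537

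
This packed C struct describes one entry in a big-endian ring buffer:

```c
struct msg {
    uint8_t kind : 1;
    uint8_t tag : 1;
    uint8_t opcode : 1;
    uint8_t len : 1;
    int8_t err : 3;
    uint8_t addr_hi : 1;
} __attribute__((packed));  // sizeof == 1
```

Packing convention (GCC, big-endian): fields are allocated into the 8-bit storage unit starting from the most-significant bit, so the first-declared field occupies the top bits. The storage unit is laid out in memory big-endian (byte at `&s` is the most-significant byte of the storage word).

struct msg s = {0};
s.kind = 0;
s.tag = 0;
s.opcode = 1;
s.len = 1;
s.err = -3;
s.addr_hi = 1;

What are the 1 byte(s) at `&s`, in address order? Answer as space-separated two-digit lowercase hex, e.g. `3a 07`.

3b

kind:1 = 0 → 0x0 << 7 → word 0x00
tag:1 = 0 → 0x0 << 6 → word 0x00
opcode:1 = 1 → 0x1 << 5 → word 0x20
len:1 = 1 → 0x1 << 4 → word 0x30
err:3 = -3 → 0x5 << 1 → word 0x3a
addr_hi:1 = 1 → 0x1 << 0 → word 0x3b
word = 0x3b → big-endian bytes:
  [0]=0x3b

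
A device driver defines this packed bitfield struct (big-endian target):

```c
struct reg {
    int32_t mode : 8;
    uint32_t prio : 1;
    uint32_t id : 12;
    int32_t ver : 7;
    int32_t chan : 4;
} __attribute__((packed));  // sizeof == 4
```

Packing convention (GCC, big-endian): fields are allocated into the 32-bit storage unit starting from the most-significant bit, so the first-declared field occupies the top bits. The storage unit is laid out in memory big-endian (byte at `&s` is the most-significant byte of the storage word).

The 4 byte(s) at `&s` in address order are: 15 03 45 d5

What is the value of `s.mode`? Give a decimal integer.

[0]=0x15 [1]=0x03 [2]=0x45 [3]=0xd5 (big-endian) → word 0x150345d5
mode [24+:8] = (word>>24) & 0xff = 21  ←
prio [23+:1] = (word>>23) & 0x1 = 0
id [11+:12] = (word>>11) & 0xfff = 104
ver [4+:7] = (word>>4) & 0x7f = 93
chan [0+:4] = (word>>0) & 0xf = 5
mode signed 8b, MSB=0: value = 21

21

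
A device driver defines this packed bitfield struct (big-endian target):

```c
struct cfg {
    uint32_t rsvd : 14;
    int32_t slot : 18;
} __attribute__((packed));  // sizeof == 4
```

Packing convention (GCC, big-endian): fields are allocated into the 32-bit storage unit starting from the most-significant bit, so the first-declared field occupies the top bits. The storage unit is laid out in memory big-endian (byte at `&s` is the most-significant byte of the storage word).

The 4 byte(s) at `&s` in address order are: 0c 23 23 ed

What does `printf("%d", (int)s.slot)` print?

[0]=0x0c [1]=0x23 [2]=0x23 [3]=0xed (big-endian) → word 0x0c2323ed
rsvd [18+:14] = (word>>18) & 0x3fff = 776
slot [0+:18] = (word>>0) & 0x3ffff = 205805  ←
slot signed 18b, MSB=1: 205805 - 262144 = -56339

-56339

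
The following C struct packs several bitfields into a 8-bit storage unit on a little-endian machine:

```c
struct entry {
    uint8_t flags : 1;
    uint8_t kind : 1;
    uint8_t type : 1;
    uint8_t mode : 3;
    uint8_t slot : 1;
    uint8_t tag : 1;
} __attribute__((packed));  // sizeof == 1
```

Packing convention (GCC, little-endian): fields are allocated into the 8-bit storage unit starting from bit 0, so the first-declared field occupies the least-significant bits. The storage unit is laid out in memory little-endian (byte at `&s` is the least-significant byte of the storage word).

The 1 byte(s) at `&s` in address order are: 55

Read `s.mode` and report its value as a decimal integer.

2

[0]=0x55 (little-endian) → word 0x55
flags [0+:1] = (word>>0) & 0x1 = 1
kind [1+:1] = (word>>1) & 0x1 = 0
type [2+:1] = (word>>2) & 0x1 = 1
mode [3+:3] = (word>>3) & 0x7 = 2  ←
slot [6+:1] = (word>>6) & 0x1 = 1
tag [7+:1] = (word>>7) & 0x1 = 0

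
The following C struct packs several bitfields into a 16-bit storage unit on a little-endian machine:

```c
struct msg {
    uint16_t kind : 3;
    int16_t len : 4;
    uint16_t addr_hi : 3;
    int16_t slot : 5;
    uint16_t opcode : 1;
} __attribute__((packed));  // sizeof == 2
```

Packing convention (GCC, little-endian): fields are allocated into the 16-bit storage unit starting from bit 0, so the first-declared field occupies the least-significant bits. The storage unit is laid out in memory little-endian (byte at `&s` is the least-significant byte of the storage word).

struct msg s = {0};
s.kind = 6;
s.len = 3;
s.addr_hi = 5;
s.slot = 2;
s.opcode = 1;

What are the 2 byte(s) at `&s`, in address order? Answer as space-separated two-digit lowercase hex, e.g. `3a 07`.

[0+:3] kind=6 & 0x7 = 0x6; word=0x0006
[3+:4] len=3 & 0xf = 0x3; word=0x001e
[7+:3] addr_hi=5 & 0x7 = 0x5; word=0x029e
[10+:5] slot=2 & 0x1f = 0x2; word=0x0a9e
[15+:1] opcode=1 & 0x1 = 0x1; word=0x8a9e
word = 0x8a9e → little-endian bytes:
  [0]=0x9e  [1]=0x8a

9e 8a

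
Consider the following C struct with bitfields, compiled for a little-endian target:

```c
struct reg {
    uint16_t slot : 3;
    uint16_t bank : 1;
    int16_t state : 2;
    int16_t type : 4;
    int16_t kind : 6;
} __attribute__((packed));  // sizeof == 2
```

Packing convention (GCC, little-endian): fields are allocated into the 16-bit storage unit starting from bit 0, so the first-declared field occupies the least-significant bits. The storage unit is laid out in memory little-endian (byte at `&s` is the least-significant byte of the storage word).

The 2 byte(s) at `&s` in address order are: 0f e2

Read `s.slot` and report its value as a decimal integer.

7

[0]=0x0f [1]=0xe2 (little-endian) → word 0xe20f
slot [0+:3] = (word>>0) & 0x7 = 7  ←
bank [3+:1] = (word>>3) & 0x1 = 1
state [4+:2] = (word>>4) & 0x3 = 0
type [6+:4] = (word>>6) & 0xf = 8
kind [10+:6] = (word>>10) & 0x3f = 56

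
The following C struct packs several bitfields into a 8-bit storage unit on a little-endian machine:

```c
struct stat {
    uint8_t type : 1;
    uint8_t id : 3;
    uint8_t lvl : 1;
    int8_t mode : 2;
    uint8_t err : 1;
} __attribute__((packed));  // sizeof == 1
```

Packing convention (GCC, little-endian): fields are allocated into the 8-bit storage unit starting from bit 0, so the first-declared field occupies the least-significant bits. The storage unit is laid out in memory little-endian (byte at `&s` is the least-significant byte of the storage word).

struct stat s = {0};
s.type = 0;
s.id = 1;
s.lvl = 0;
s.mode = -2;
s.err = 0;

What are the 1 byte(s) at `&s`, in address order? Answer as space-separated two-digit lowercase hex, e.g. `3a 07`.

42

type (1b) val=0 bits=0x0 at bit 0: 0x00
id (3b) val=1 bits=0x1 at bit 1: 0x02
lvl (1b) val=0 bits=0x0 at bit 4: 0x02
mode (2b) val=-2 bits=0x2 at bit 5: 0x42
err (1b) val=0 bits=0x0 at bit 7: 0x42
word = 0x42 → little-endian bytes:
  [0]=0x42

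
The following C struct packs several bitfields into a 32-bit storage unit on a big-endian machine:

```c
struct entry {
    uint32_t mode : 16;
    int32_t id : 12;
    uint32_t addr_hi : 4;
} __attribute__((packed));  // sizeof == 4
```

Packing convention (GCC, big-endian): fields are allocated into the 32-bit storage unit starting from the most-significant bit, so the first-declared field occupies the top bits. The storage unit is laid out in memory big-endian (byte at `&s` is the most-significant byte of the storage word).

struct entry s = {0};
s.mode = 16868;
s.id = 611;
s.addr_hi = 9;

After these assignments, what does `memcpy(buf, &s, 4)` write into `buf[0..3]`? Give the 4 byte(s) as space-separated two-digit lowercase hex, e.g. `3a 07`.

41 e4 26 39

mode:16 = 16868 → 0x41e4 << 16 → word 0x41e40000
id:12 = 611 → 0x263 << 4 → word 0x41e42630
addr_hi:4 = 9 → 0x9 << 0 → word 0x41e42639
word = 0x41e42639 → big-endian bytes:
  [0]=0x41  [1]=0xe4  [2]=0x26  [3]=0x39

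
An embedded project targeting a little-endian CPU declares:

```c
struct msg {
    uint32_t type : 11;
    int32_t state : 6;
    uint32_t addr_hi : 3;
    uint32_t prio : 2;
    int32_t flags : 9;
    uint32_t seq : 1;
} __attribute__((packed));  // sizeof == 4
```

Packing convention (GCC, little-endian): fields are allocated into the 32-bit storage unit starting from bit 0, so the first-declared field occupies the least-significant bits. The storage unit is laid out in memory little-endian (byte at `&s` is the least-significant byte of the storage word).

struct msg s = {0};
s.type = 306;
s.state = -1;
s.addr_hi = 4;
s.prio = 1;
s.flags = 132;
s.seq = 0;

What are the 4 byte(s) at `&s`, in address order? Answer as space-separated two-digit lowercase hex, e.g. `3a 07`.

type (11b) val=306 bits=0x132 at bit 0: 0x00000132
state (6b) val=-1 bits=0x3f at bit 11: 0x0001f932
addr_hi (3b) val=4 bits=0x4 at bit 17: 0x0009f932
prio (2b) val=1 bits=0x1 at bit 20: 0x0019f932
flags (9b) val=132 bits=0x84 at bit 22: 0x2119f932
seq (1b) val=0 bits=0x0 at bit 31: 0x2119f932
word = 0x2119f932 → little-endian bytes:
  [0]=0x32  [1]=0xf9  [2]=0x19  [3]=0x21

32 f9 19 21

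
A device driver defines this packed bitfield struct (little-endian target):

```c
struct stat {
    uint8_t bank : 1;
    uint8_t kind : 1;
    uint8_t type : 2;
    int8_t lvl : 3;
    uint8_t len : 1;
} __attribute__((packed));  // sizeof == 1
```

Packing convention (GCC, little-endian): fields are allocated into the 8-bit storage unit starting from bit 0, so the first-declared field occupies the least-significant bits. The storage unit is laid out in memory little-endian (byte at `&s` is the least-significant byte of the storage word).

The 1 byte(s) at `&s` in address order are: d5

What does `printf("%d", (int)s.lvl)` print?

[0]=0xd5 (little-endian) → word 0xd5
bank [0+:1] = (word>>0) & 0x1 = 1
kind [1+:1] = (word>>1) & 0x1 = 0
type [2+:2] = (word>>2) & 0x3 = 1
lvl [4+:3] = (word>>4) & 0x7 = 5  ←
len [7+:1] = (word>>7) & 0x1 = 1
lvl signed 3b, MSB=1: 5 - 8 = -3

-3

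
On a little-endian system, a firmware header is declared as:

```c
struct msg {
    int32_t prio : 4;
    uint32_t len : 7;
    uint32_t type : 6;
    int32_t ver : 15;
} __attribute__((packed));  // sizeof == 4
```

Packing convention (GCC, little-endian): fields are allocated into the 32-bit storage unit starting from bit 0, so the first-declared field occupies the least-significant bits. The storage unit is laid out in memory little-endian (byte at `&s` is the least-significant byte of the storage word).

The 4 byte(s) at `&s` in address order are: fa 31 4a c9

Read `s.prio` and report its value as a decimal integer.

-6

[0]=0xfa [1]=0x31 [2]=0x4a [3]=0xc9 (little-endian) → word 0xc94a31fa
prio:4 @ bit 0 → (0xc94a31fa>>0)&0xf = 0xa  ←
len:7 @ bit 4 → (0xc94a31fa>>4)&0x7f = 0x1f
type:6 @ bit 11 → (0xc94a31fa>>11)&0x3f = 0x6
ver:15 @ bit 17 → (0xc94a31fa>>17)&0x7fff = 0x64a5
prio signed 4b, MSB=1: 10 - 16 = -6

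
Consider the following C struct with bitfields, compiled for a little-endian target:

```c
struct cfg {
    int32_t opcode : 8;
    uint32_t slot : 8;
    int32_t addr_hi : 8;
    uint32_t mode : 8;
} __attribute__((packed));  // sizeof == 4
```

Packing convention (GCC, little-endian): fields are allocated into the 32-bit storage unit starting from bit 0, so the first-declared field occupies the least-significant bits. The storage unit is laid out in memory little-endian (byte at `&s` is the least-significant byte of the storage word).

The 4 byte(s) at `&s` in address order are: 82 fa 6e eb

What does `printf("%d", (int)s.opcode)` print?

-126

[0]=0x82 [1]=0xfa [2]=0x6e [3]=0xeb (little-endian) → word 0xeb6efa82
opcode:8 @ bit 0 → (0xeb6efa82>>0)&0xff = 0x82  ←
slot:8 @ bit 8 → (0xeb6efa82>>8)&0xff = 0xfa
addr_hi:8 @ bit 16 → (0xeb6efa82>>16)&0xff = 0x6e
mode:8 @ bit 24 → (0xeb6efa82>>24)&0xff = 0xeb
opcode signed 8b, MSB=1: 130 - 256 = -126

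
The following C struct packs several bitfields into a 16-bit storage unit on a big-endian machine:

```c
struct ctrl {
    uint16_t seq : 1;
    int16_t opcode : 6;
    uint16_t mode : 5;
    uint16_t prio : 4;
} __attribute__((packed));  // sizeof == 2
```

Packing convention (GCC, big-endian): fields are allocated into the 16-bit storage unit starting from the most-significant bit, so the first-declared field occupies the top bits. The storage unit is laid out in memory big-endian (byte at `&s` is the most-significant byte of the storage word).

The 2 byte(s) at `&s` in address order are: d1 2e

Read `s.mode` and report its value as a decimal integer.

[0]=0xd1 [1]=0x2e (big-endian) → word 0xd12e
seq [15+:1] = (word>>15) & 0x1 = 1
opcode [9+:6] = (word>>9) & 0x3f = 40
mode [4+:5] = (word>>4) & 0x1f = 18  ←
prio [0+:4] = (word>>0) & 0xf = 14

18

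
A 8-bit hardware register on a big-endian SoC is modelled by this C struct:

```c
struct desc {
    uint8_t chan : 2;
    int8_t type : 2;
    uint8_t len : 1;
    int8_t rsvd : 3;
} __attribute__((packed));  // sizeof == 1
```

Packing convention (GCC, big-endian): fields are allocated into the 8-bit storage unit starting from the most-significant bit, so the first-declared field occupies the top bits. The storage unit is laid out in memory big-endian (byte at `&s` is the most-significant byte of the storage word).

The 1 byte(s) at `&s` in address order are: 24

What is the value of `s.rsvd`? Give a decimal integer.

-4

[0]=0x24 (big-endian) → word 0x24
chan [6+:2] = (word>>6) & 0x3 = 0
type [4+:2] = (word>>4) & 0x3 = 2
len [3+:1] = (word>>3) & 0x1 = 0
rsvd [0+:3] = (word>>0) & 0x7 = 4  ←
rsvd signed 3b, MSB=1: 4 - 8 = -4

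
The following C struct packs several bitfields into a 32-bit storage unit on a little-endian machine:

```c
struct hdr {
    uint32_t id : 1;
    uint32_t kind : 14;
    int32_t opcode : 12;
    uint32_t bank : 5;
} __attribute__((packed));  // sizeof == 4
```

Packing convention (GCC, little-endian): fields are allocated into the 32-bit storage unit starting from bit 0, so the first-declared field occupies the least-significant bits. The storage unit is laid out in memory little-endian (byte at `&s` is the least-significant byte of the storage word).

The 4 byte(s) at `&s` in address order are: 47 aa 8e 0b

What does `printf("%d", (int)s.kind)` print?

[0]=0x47 [1]=0xaa [2]=0x8e [3]=0x0b (little-endian) → word 0x0b8eaa47
id:1 @ bit 0 → (0x0b8eaa47>>0)&0x1 = 0x1
kind:14 @ bit 1 → (0x0b8eaa47>>1)&0x3fff = 0x1523  ←
opcode:12 @ bit 15 → (0x0b8eaa47>>15)&0xfff = 0x71d
bank:5 @ bit 27 → (0x0b8eaa47>>27)&0x1f = 0x1

5411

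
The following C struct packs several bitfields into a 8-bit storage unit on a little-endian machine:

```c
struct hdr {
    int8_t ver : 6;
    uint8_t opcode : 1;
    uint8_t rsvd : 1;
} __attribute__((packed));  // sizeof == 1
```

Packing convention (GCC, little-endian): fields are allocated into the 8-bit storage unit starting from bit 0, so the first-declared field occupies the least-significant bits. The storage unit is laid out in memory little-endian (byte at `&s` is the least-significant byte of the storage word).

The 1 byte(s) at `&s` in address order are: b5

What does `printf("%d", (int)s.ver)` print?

[0]=0xb5 (little-endian) → word 0xb5
ver [0+:6] = (word>>0) & 0x3f = 53  ←
opcode [6+:1] = (word>>6) & 0x1 = 0
rsvd [7+:1] = (word>>7) & 0x1 = 1
ver signed 6b, MSB=1: 53 - 64 = -11

-11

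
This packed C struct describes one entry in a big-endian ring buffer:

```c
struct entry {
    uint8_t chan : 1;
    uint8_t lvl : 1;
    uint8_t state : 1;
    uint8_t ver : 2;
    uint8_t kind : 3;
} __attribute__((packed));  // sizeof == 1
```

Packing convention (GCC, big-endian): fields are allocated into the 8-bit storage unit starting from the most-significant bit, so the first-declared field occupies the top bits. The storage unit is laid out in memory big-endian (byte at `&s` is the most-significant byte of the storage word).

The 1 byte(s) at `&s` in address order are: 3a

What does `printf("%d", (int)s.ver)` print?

[0]=0x3a (big-endian) → word 0x3a
chan:1 @ bit 7 → (0x3a>>7)&0x1 = 0x0
lvl:1 @ bit 6 → (0x3a>>6)&0x1 = 0x0
state:1 @ bit 5 → (0x3a>>5)&0x1 = 0x1
ver:2 @ bit 3 → (0x3a>>3)&0x3 = 0x3  ←
kind:3 @ bit 0 → (0x3a>>0)&0x7 = 0x2

3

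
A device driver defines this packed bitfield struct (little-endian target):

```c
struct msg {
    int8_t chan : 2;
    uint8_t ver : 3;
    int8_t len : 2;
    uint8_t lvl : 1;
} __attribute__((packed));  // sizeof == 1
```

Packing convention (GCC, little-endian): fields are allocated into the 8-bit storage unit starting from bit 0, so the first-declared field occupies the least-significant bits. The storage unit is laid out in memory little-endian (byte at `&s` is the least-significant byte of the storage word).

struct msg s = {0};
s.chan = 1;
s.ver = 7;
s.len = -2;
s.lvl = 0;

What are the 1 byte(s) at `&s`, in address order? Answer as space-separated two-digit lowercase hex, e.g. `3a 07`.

chan:2 = 1 → 0x1 << 0 → word 0x01
ver:3 = 7 → 0x7 << 2 → word 0x1d
len:2 = -2 → 0x2 << 5 → word 0x5d
lvl:1 = 0 → 0x0 << 7 → word 0x5d
word = 0x5d → little-endian bytes:
  [0]=0x5d

5d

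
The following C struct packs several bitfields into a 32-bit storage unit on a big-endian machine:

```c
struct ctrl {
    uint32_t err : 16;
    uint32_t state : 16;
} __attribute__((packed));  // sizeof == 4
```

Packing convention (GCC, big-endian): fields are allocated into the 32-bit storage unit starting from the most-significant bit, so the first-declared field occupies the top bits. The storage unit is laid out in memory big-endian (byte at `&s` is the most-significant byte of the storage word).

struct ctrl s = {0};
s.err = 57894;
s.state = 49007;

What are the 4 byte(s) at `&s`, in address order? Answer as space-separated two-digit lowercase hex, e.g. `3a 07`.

e2 26 bf 6f

err (16b) val=57894 bits=0xe226 at bit 16: 0xe2260000
state (16b) val=49007 bits=0xbf6f at bit 0: 0xe226bf6f
word = 0xe226bf6f → big-endian bytes:
  [0]=0xe2  [1]=0x26  [2]=0xbf  [3]=0x6f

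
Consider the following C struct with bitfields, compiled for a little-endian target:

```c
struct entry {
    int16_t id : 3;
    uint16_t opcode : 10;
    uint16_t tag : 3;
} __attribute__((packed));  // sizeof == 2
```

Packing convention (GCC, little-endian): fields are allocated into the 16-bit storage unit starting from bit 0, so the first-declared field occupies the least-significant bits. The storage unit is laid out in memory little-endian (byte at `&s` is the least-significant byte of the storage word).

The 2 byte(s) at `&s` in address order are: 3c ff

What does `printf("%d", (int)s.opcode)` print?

999

[0]=0x3c [1]=0xff (little-endian) → word 0xff3c
id [0+:3] = (word>>0) & 0x7 = 4
opcode [3+:10] = (word>>3) & 0x3ff = 999  ←
tag [13+:3] = (word>>13) & 0x7 = 7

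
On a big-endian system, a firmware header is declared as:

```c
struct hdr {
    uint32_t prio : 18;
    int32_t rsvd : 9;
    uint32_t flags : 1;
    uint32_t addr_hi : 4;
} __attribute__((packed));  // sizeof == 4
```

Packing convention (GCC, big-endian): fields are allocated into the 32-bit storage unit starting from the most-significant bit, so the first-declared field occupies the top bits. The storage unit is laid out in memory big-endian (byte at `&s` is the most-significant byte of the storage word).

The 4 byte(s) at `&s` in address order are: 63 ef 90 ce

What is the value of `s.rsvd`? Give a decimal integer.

134

[0]=0x63 [1]=0xef [2]=0x90 [3]=0xce (big-endian) → word 0x63ef90ce
prio:18 @ bit 14 → (0x63ef90ce>>14)&0x3ffff = 0x18fbe
rsvd:9 @ bit 5 → (0x63ef90ce>>5)&0x1ff = 0x86  ←
flags:1 @ bit 4 → (0x63ef90ce>>4)&0x1 = 0x0
addr_hi:4 @ bit 0 → (0x63ef90ce>>0)&0xf = 0xe
rsvd signed 9b, MSB=0: value = 134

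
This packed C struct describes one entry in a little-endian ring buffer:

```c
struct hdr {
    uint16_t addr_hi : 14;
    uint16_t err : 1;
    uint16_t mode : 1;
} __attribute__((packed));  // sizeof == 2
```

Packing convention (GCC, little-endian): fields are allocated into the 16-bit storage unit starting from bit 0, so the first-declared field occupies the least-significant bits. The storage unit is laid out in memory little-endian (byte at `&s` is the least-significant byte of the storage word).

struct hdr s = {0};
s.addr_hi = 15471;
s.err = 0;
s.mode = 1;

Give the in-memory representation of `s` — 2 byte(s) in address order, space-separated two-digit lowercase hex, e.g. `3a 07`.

addr_hi (14b) val=15471 bits=0x3c6f at bit 0: 0x3c6f
err (1b) val=0 bits=0x0 at bit 14: 0x3c6f
mode (1b) val=1 bits=0x1 at bit 15: 0xbc6f
word = 0xbc6f → little-endian bytes:
  [0]=0x6f  [1]=0xbc

6f bc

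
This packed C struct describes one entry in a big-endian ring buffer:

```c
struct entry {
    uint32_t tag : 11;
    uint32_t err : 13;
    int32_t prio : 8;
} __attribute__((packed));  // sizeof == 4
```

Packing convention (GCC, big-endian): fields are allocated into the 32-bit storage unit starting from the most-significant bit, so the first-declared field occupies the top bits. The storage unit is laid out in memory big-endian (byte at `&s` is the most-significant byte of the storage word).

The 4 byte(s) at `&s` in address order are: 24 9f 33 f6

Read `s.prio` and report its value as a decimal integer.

[0]=0x24 [1]=0x9f [2]=0x33 [3]=0xf6 (big-endian) → word 0x249f33f6
tag [21+:11] = (word>>21) & 0x7ff = 292
err [8+:13] = (word>>8) & 0x1fff = 7987
prio [0+:8] = (word>>0) & 0xff = 246  ←
prio signed 8b, MSB=1: 246 - 256 = -10

-10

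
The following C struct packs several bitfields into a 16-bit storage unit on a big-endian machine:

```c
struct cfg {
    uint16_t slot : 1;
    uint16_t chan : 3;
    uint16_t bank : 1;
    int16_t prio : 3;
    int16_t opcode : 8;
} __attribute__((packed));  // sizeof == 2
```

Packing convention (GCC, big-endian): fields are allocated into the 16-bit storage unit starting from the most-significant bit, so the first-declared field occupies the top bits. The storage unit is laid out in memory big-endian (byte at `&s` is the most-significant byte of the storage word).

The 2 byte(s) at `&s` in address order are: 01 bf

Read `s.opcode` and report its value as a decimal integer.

-65

[0]=0x01 [1]=0xbf (big-endian) → word 0x01bf
slot:1 @ bit 15 → (0x01bf>>15)&0x1 = 0x0
chan:3 @ bit 12 → (0x01bf>>12)&0x7 = 0x0
bank:1 @ bit 11 → (0x01bf>>11)&0x1 = 0x0
prio:3 @ bit 8 → (0x01bf>>8)&0x7 = 0x1
opcode:8 @ bit 0 → (0x01bf>>0)&0xff = 0xbf  ←
opcode signed 8b, MSB=1: 191 - 256 = -65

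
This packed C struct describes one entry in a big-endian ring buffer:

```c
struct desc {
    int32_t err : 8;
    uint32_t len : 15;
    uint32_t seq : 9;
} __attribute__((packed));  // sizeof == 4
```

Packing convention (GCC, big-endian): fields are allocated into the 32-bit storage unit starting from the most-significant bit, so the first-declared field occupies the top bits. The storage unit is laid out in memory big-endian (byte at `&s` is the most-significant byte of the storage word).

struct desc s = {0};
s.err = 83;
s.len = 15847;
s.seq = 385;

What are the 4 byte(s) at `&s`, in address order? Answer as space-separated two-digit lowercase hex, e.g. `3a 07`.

err (8b) val=83 bits=0x53 at bit 24: 0x53000000
len (15b) val=15847 bits=0x3de7 at bit 9: 0x537bce00
seq (9b) val=385 bits=0x181 at bit 0: 0x537bcf81
word = 0x537bcf81 → big-endian bytes:
  [0]=0x53  [1]=0x7b  [2]=0xcf  [3]=0x81

53 7b cf 81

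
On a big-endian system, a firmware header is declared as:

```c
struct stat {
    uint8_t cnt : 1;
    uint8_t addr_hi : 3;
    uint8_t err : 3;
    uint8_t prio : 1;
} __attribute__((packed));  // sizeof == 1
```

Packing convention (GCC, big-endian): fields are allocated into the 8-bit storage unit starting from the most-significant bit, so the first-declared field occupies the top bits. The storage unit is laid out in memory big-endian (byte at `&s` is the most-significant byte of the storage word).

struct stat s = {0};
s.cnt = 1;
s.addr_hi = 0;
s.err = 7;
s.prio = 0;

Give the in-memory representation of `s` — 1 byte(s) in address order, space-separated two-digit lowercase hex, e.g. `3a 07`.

8e

cnt:1 = 1 → 0x1 << 7 → word 0x80
addr_hi:3 = 0 → 0x0 << 4 → word 0x80
err:3 = 7 → 0x7 << 1 → word 0x8e
prio:1 = 0 → 0x0 << 0 → word 0x8e
word = 0x8e → big-endian bytes:
  [0]=0x8e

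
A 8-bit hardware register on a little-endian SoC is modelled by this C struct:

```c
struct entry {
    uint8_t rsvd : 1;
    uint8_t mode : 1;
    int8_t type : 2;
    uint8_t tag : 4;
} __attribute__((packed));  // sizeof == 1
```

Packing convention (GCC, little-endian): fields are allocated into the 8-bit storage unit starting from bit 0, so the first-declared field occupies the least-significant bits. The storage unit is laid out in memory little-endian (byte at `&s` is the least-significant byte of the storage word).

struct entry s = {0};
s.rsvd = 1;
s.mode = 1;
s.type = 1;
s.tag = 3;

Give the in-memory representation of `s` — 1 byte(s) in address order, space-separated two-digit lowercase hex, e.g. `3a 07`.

37

rsvd:1 = 1 → 0x1 << 0 → word 0x01
mode:1 = 1 → 0x1 << 1 → word 0x03
type:2 = 1 → 0x1 << 2 → word 0x07
tag:4 = 3 → 0x3 << 4 → word 0x37
word = 0x37 → little-endian bytes:
  [0]=0x37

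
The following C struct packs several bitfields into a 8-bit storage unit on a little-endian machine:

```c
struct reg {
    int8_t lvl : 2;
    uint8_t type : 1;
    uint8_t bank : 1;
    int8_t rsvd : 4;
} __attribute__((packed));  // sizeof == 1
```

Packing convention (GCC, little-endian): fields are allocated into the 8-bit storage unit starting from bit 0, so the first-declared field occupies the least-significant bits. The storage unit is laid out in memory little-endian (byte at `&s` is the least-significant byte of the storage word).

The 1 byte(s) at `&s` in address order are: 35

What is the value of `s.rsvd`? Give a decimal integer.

3

[0]=0x35 (little-endian) → word 0x35
lvl:2 @ bit 0 → (0x35>>0)&0x3 = 0x1
type:1 @ bit 2 → (0x35>>2)&0x1 = 0x1
bank:1 @ bit 3 → (0x35>>3)&0x1 = 0x0
rsvd:4 @ bit 4 → (0x35>>4)&0xf = 0x3  ←
rsvd signed 4b, MSB=0: value = 3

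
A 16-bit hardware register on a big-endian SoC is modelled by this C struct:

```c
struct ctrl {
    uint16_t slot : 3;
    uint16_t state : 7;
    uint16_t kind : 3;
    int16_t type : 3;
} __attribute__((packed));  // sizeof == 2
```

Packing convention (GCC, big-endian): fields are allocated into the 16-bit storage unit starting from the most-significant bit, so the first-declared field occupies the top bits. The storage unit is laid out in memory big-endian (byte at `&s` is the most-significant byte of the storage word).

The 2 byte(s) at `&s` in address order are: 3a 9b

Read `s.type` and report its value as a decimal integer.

3

[0]=0x3a [1]=0x9b (big-endian) → word 0x3a9b
slot:3 @ bit 13 → (0x3a9b>>13)&0x7 = 0x1
state:7 @ bit 6 → (0x3a9b>>6)&0x7f = 0x6a
kind:3 @ bit 3 → (0x3a9b>>3)&0x7 = 0x3
type:3 @ bit 0 → (0x3a9b>>0)&0x7 = 0x3  ←
type signed 3b, MSB=0: value = 3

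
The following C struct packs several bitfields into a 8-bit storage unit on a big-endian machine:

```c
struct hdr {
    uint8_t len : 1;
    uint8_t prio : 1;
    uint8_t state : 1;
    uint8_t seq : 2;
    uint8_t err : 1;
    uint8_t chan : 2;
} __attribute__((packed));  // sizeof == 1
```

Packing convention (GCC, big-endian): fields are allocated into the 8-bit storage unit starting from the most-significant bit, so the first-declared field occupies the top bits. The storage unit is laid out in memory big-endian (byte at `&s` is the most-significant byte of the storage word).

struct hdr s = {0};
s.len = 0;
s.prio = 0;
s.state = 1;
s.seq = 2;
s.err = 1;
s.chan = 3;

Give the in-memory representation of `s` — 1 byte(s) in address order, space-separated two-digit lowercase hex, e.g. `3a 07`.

len:1 = 0 → 0x0 << 7 → word 0x00
prio:1 = 0 → 0x0 << 6 → word 0x00
state:1 = 1 → 0x1 << 5 → word 0x20
seq:2 = 2 → 0x2 << 3 → word 0x30
err:1 = 1 → 0x1 << 2 → word 0x34
chan:2 = 3 → 0x3 << 0 → word 0x37
word = 0x37 → big-endian bytes:
  [0]=0x37

37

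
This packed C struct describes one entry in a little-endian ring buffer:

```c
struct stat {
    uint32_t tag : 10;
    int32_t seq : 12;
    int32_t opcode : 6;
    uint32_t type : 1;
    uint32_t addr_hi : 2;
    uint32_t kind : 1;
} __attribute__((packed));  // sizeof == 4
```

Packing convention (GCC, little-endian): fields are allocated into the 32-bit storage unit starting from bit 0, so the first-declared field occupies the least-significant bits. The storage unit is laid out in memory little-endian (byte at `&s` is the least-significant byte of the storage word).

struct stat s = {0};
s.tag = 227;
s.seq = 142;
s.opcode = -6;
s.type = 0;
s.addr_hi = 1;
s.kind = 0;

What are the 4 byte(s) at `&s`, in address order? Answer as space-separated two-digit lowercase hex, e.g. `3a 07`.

[0+:10] tag=227 & 0x3ff = 0xe3; word=0x000000e3
[10+:12] seq=142 & 0xfff = 0x8e; word=0x000238e3
[22+:6] opcode=-6 & 0x3f = 0x3a; word=0x0e8238e3
[28+:1] type=0 & 0x1 = 0x0; word=0x0e8238e3
[29+:2] addr_hi=1 & 0x3 = 0x1; word=0x2e8238e3
[31+:1] kind=0 & 0x1 = 0x0; word=0x2e8238e3
word = 0x2e8238e3 → little-endian bytes:
  [0]=0xe3  [1]=0x38  [2]=0x82  [3]=0x2e

e3 38 82 2e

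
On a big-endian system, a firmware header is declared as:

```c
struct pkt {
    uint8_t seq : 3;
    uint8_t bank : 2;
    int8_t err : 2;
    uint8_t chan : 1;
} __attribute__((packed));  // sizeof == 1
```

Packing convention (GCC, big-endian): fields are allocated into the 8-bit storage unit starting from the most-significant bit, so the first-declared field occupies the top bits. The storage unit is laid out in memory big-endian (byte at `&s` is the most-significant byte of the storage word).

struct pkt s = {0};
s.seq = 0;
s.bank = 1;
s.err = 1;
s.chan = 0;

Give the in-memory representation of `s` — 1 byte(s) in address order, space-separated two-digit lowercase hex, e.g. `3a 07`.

0a

seq (3b) val=0 bits=0x0 at bit 5: 0x00
bank (2b) val=1 bits=0x1 at bit 3: 0x08
err (2b) val=1 bits=0x1 at bit 1: 0x0a
chan (1b) val=0 bits=0x0 at bit 0: 0x0a
word = 0x0a → big-endian bytes:
  [0]=0x0a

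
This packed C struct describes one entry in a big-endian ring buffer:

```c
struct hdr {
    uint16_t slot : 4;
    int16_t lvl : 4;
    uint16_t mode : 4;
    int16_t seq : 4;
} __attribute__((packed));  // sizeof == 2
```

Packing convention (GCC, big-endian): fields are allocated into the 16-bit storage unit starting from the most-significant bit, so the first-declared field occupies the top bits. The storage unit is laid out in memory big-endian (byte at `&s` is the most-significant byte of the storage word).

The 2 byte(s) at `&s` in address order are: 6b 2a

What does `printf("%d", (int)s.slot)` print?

6

[0]=0x6b [1]=0x2a (big-endian) → word 0x6b2a
slot [12+:4] = (word>>12) & 0xf = 6  ←
lvl [8+:4] = (word>>8) & 0xf = 11
mode [4+:4] = (word>>4) & 0xf = 2
seq [0+:4] = (word>>0) & 0xf = 10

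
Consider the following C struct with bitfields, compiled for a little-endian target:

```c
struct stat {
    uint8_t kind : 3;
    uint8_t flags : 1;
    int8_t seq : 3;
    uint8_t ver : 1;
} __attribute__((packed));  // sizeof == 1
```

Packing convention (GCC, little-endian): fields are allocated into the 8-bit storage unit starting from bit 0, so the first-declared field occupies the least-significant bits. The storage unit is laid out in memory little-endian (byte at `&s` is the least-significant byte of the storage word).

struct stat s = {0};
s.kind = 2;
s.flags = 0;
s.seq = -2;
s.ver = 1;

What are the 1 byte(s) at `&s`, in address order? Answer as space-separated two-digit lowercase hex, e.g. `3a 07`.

e2

kind (3b) val=2 bits=0x2 at bit 0: 0x02
flags (1b) val=0 bits=0x0 at bit 3: 0x02
seq (3b) val=-2 bits=0x6 at bit 4: 0x62
ver (1b) val=1 bits=0x1 at bit 7: 0xe2
word = 0xe2 → little-endian bytes:
  [0]=0xe2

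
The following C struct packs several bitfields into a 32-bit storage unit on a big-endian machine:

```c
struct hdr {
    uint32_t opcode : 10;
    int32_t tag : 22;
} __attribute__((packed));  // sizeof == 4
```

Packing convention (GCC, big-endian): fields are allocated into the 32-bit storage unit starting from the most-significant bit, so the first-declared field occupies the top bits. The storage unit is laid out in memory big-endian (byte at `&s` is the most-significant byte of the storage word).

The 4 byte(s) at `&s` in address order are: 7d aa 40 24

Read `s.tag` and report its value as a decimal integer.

[0]=0x7d [1]=0xaa [2]=0x40 [3]=0x24 (big-endian) → word 0x7daa4024
opcode:10 @ bit 22 → (0x7daa4024>>22)&0x3ff = 0x1f6
tag:22 @ bit 0 → (0x7daa4024>>0)&0x3fffff = 0x2a4024  ←
tag signed 22b, MSB=1: 2768932 - 4194304 = -1425372

-1425372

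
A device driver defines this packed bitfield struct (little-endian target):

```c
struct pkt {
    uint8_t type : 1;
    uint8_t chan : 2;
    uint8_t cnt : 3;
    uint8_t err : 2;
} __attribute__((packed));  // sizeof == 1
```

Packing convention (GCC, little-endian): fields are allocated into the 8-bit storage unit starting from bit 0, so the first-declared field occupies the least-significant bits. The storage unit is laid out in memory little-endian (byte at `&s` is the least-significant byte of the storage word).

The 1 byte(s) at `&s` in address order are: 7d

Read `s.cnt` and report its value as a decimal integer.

7

[0]=0x7d (little-endian) → word 0x7d
type:1 @ bit 0 → (0x7d>>0)&0x1 = 0x1
chan:2 @ bit 1 → (0x7d>>1)&0x3 = 0x2
cnt:3 @ bit 3 → (0x7d>>3)&0x7 = 0x7  ←
err:2 @ bit 6 → (0x7d>>6)&0x3 = 0x1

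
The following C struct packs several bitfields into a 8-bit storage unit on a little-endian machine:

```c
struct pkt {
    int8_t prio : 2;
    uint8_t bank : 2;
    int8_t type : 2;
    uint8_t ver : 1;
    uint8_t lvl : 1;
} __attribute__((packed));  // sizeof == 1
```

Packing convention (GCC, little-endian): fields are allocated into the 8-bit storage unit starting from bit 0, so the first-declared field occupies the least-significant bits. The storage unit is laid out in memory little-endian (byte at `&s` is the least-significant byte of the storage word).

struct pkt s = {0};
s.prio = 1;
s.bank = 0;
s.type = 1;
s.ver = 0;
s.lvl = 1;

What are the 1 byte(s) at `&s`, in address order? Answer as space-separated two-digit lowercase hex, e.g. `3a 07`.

prio:2 = 1 → 0x1 << 0 → word 0x01
bank:2 = 0 → 0x0 << 2 → word 0x01
type:2 = 1 → 0x1 << 4 → word 0x11
ver:1 = 0 → 0x0 << 6 → word 0x11
lvl:1 = 1 → 0x1 << 7 → word 0x91
word = 0x91 → little-endian bytes:
  [0]=0x91

91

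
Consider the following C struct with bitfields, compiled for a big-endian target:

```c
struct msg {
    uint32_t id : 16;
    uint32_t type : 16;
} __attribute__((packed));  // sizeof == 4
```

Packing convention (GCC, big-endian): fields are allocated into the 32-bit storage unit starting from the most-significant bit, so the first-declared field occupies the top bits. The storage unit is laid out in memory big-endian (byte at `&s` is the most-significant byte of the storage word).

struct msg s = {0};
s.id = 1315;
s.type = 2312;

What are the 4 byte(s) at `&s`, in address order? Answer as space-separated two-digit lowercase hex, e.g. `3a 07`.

id:16 = 1315 → 0x523 << 16 → word 0x05230000
type:16 = 2312 → 0x908 << 0 → word 0x05230908
word = 0x05230908 → big-endian bytes:
  [0]=0x05  [1]=0x23  [2]=0x09  [3]=0x08

05 23 09 08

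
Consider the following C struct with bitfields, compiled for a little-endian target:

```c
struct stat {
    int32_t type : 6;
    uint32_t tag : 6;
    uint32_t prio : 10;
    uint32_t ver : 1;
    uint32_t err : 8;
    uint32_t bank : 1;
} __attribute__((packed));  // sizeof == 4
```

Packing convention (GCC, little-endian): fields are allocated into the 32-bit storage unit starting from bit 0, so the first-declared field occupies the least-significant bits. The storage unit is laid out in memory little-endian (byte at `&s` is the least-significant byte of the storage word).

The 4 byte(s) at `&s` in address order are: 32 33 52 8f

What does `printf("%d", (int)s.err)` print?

30

[0]=0x32 [1]=0x33 [2]=0x52 [3]=0x8f (little-endian) → word 0x8f523332
type [0+:6] = (word>>0) & 0x3f = 50
tag [6+:6] = (word>>6) & 0x3f = 12
prio [12+:10] = (word>>12) & 0x3ff = 291
ver [22+:1] = (word>>22) & 0x1 = 1
err [23+:8] = (word>>23) & 0xff = 30  ←
bank [31+:1] = (word>>31) & 0x1 = 1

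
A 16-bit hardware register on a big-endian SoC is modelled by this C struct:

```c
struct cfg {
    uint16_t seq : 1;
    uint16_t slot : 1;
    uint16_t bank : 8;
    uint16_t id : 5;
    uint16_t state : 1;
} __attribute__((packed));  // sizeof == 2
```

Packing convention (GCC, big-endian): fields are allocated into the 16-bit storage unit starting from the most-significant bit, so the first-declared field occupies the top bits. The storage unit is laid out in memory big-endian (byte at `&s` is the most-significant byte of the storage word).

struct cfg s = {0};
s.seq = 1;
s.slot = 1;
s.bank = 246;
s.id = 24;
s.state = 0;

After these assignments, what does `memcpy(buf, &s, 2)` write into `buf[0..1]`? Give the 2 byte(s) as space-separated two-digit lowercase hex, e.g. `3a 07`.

fd b0

seq (1b) val=1 bits=0x1 at bit 15: 0x8000
slot (1b) val=1 bits=0x1 at bit 14: 0xc000
bank (8b) val=246 bits=0xf6 at bit 6: 0xfd80
id (5b) val=24 bits=0x18 at bit 1: 0xfdb0
state (1b) val=0 bits=0x0 at bit 0: 0xfdb0
word = 0xfdb0 → big-endian bytes:
  [0]=0xfd  [1]=0xb0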